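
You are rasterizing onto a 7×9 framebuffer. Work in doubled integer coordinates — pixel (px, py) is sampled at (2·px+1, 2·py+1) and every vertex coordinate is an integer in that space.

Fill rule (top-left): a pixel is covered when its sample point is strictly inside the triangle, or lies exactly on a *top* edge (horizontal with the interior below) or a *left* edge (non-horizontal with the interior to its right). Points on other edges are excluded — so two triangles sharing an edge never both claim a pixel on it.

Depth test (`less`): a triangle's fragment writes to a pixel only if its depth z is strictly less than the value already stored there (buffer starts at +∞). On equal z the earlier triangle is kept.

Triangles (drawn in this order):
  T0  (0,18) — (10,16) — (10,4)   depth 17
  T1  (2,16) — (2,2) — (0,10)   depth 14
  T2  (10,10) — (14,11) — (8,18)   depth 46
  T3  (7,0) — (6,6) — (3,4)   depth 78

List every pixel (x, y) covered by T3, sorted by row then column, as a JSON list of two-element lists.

T0:
  2·area = 120  (B↔C swapped to make it positive)
  edge (0, 18)→(10, 4): d=(10,-14) top-left  bias=+0
  edge (10, 4)→(10, 16): d=(0,12) right/bottom  bias=-1
  edge (10, 16)→(0, 18): d=(-10,2) right/bottom  bias=-1
    (4,3)@(9, 7): e=[16,12,92] → █
    (5,3)@(11, 7): e=[44,-12,88] → ·
    (3,4)@(7, 9): e=[8,36,76] → █
    (5,4)@(11, 9): e=[64,-12,68] → ·
    (2,5)@(5, 11): e=[0,60,60] → █  [on edge]
    (5,5)@(11, 11): e=[84,-12,48] → ·
    (2,6)@(5, 13): e=[20,60,40] → █
    (5,6)@(11, 13): e=[104,-12,28] → ·
    (1,7)@(3, 15): e=[12,84,24] → █
    (5,7)@(11, 15): e=[124,-12,8] → ·
    (0,8)@(1, 17): e=[4,108,8] → █
    (2,8)@(5, 17): e=[60,60,0] → ·  [on edge]
  covered (15 px):
    · · · · · · ·
    · · · · · · ·
    · · · · · · ·
    · · · · █ · ·
    · · · █ █ · ·
    · · █ █ █ · ·
    · · █ █ █ · ·
    · █ █ █ █ · ·
    █ █ · · · · ·
T1:
  2·area = 28  (B↔C swapped to make it positive)
  edge (2, 16)→(0, 10): d=(-2,-6) top-left  bias=+0
  edge (0, 10)→(2, 2): d=(2,-8) top-left  bias=+0
  edge (2, 2)→(2, 16): d=(0,14) right/bottom  bias=-1
    (0,3)@(1, 7): e=[12,2,14] → █
    (1,3)@(3, 7): e=[24,18,-14] → ·
    (0,4)@(1, 9): e=[8,6,14] → █
    (1,4)@(3, 9): e=[20,22,-14] → ·
    (0,5)@(1, 11): e=[4,10,14] → █
    (1,5)@(3, 11): e=[16,26,-14] → ·
    (0,6)@(1, 13): e=[0,14,14] → █  [on edge]
    (1,6)@(3, 13): e=[12,30,-14] → ·
    (0,7)@(1, 15): e=[-4,18,14] → ·
  covered (4 px):
    · · · · · · ·
    · · · · · · ·
    · · · · · · ·
    █ · · · · · ·
    █ · · · · · ·
    █ · · · · · ·
    █ · · · · · ·
    · · · · · · ·
    · · · · · · ·
T2:
  2·area = 34
  edge (10, 10)→(14, 11): d=(4,1) right/bottom  bias=-1
  edge (14, 11)→(8, 18): d=(-6,7) right/bottom  bias=-1
  edge (8, 18)→(10, 10): d=(2,-8) top-left  bias=+0
    (5,5)@(11, 11): e=[3,21,10] → █
    (6,5)@(13, 11): e=[1,7,26] → █
    (5,6)@(11, 13): e=[11,9,14] → █
    (6,6)@(13, 13): e=[9,-5,30] → ·
    (4,7)@(9, 15): e=[21,11,2] → █
    (5,7)@(11, 15): e=[19,-3,18] → ·
    (4,8)@(9, 17): e=[29,-1,6] → ·
  covered (4 px):
    · · · · · · ·
    · · · · · · ·
    · · · · · · ·
    · · · · · · ·
    · · · · · · ·
    · · · · · █ █
    · · · · · █ ·
    · · · · █ · ·
    · · · · · · ·
T3:
  2·area = 20
  edge (7, 0)→(6, 6): d=(-1,6) right/bottom  bias=-1
  edge (6, 6)→(3, 4): d=(-3,-2) top-left  bias=+0
  edge (3, 4)→(7, 0): d=(4,-4) top-left  bias=+0
    (2,1)@(5, 3): e=[9,7,4] → █
    (3,1)@(7, 3): e=[-3,11,12] → ·
    (2,2)@(5, 5): e=[7,1,12] → █
    (3,2)@(7, 5): e=[-5,5,20] → ·
    (2,3)@(5, 7): e=[5,-5,20] → ·
  covered (2 px):
    · · · · · · ·
    · · █ · · · ·
    · · █ · · · ·
    · · · · · · ·
    · · · · · · ·
    · · · · · · ·
    · · · · · · ·
    · · · · · · ·
    · · · · · · ·

Answer: [[2,1],[2,2]]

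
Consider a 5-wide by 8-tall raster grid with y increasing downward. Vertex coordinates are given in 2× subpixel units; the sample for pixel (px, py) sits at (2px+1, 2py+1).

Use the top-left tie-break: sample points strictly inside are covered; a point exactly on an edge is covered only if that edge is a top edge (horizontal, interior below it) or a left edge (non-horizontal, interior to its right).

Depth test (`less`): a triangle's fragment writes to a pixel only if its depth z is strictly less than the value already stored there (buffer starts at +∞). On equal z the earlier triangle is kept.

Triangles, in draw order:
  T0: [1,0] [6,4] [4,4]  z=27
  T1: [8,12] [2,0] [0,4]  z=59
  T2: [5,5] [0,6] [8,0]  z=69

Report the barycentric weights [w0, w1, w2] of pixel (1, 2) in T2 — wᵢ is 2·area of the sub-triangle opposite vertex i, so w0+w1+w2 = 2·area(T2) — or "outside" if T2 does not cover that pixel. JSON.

T0:
  2·area = 8
  edge (1, 0)→(6, 4): d=(5,4) right/bottom  bias=-1
  edge (6, 4)→(4, 4): d=(-2,0) right/bottom  bias=-1
  edge (4, 4)→(1, 0): d=(-3,-4) top-left  bias=+0
  covered (0 px):
    . . . . .
    . . . . .
    . . . . .
    . . . . .
    . . . . .
    . . . . .
    . . . . .
    . . . . .
T1:
  2·area = 48  (B↔C swapped to make it positive)
  edge (8, 12)→(0, 4): d=(-8,-8) top-left  bias=+0
  edge (0, 4)→(2, 0): d=(2,-4) top-left  bias=+0
  edge (2, 0)→(8, 12): d=(6,12) right/bottom  bias=-1
    (0,1)@(1, 3): e=[16,2,30] → X
    (1,1)@(3, 3): e=[32,10,6] → X
    (2,1)@(5, 3): e=[48,18,-18] → .
    (0,2)@(1, 5): e=[0,6,42] → X  [on edge]
    (2,2)@(5, 5): e=[32,22,-6] → .
    (0,3)@(1, 7): e=[-16,10,54] → .
    (1,3)@(3, 7): e=[0,18,30] → X  [on edge]
    (2,3)@(5, 7): e=[16,26,6] → X
    (3,3)@(7, 7): e=[32,34,-18] → .
    (1,4)@(3, 9): e=[-16,22,42] → .
    (2,4)@(5, 9): e=[0,30,18] → X  [on edge]
    (3,4)@(7, 9): e=[16,38,-6] → .
    (3,5)@(7, 11): e=[0,42,6] → X  [on edge]
    (4,6)@(9, 13): e=[0,54,-6] → .  [on edge]
  covered (8 px):
    . . . . .
    X X . . .
    X X . . .
    . X X . .
    . . X . .
    . . . X .
    . . . . .
    . . . . .
T2:
  2·area = 22
  edge (5, 5)→(0, 6): d=(-5,1) right/bottom  bias=-1
  edge (0, 6)→(8, 0): d=(8,-6) top-left  bias=+0
  edge (8, 0)→(5, 5): d=(-3,5) right/bottom  bias=-1
    (3,0)@(7, 1): e=[18,2,2] → X
    (4,0)@(9, 1): e=[16,14,-8] → .
    (2,1)@(5, 3): e=[10,6,6] → X
    (3,1)@(7, 3): e=[8,18,-4] → .
    (1,2)@(3, 5): e=[2,10,10] → X
    (2,2)@(5, 5): e=[0,22,0] → .  [on edge]
    (1,3)@(3, 7): e=[-8,26,4] → .
  covered (3 px):
    . . . X .
    . . X . .
    . X . . .
    . . . . .
    . . . . .
    . . . . .
    . . . . .
    . . . . .

Result: [10,10,2]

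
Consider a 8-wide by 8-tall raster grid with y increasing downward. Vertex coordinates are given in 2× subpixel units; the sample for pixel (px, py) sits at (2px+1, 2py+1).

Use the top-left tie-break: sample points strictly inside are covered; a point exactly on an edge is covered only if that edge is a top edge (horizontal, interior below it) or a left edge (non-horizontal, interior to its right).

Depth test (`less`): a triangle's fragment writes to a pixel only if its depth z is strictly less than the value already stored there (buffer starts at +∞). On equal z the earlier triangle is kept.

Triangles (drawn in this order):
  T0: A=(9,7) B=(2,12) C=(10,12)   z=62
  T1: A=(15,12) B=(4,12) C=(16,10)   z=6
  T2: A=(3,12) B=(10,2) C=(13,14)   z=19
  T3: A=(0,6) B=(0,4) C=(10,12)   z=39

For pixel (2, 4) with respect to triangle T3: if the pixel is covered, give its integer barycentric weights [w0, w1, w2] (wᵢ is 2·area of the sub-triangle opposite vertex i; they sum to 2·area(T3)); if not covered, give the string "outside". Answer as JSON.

T0:
  2·area = 40  (B↔C swapped to make it positive)
  edge (9, 7)→(10, 12): d=(1,5) right/bottom  bias=-1
  edge (10, 12)→(2, 12): d=(-8,0) right/bottom  bias=-1
  edge (2, 12)→(9, 7): d=(7,-5) top-left  bias=+0
    (4,3)@(9, 7): e=[0,40,0] → ·  [on edge]
    (3,4)@(7, 9): e=[12,24,4] → █
    (4,4)@(9, 9): e=[2,24,14] → █
    (5,4)@(11, 9): e=[-8,24,24] → ·
    (2,5)@(5, 11): e=[24,8,8] → █
    (5,5)@(11, 11): e=[-6,8,38] → ·
    (2,6)@(5, 13): e=[26,-8,22] → ·
    (3,6)@(7, 13): e=[16,-8,32] → ·
    (4,6)@(9, 13): e=[6,-8,42] → ·
  covered (5 px):
    · · · · · · · ·
    · · · · · · · ·
    · · · · · · · ·
    · · · · · · · ·
    · · · █ █ · · ·
    · · █ █ █ · · ·
    · · · · · · · ·
    · · · · · · · ·
T1:
  2·area = 22
  edge (15, 12)→(4, 12): d=(-11,0) right/bottom  bias=-1
  edge (4, 12)→(16, 10): d=(12,-2) top-left  bias=+0
  edge (16, 10)→(15, 12): d=(-1,2) right/bottom  bias=-1
    (5,5)@(11, 11): e=[11,2,9] → █
    (6,5)@(13, 11): e=[11,6,5] → █
    (7,5)@(15, 11): e=[11,10,1] → █
    (5,6)@(11, 13): e=[-11,26,7] → ·
    (6,6)@(13, 13): e=[-11,30,3] → ·
    (7,6)@(15, 13): e=[-11,34,-1] → ·
  covered (3 px):
    · · · · · · · ·
    · · · · · · · ·
    · · · · · · · ·
    · · · · · · · ·
    · · · · · · · ·
    · · · · · █ █ █
    · · · · · · · ·
    · · · · · · · ·
T2:
  2·area = 114
  edge (3, 12)→(10, 2): d=(7,-10) top-left  bias=+0
  edge (10, 2)→(13, 14): d=(3,12) right/bottom  bias=-1
  edge (13, 14)→(3, 12): d=(-10,-2) top-left  bias=+0
    (4,2)@(9, 5): e=[11,21,82] → █
    (5,2)@(11, 5): e=[31,-3,86] → ·
    (3,3)@(7, 7): e=[5,51,58] → █
    (5,3)@(11, 7): e=[45,3,66] → █
    (6,3)@(13, 7): e=[65,-21,70] → ·
    (3,4)@(7, 9): e=[19,57,38] → █
    (6,4)@(13, 9): e=[79,-15,50] → ·
    (2,5)@(5, 11): e=[13,87,14] → █
    (6,5)@(13, 11): e=[93,-9,30] → ·
    (2,6)@(5, 13): e=[27,93,-6] → ·
    (3,6)@(7, 13): e=[47,69,-2] → ·
    (4,6)@(9, 13): e=[67,45,2] → █
  covered (13 px):
    · · · · · · · ·
    · · · · · · · ·
    · · · · █ · · ·
    · · · █ █ █ · ·
    · · · █ █ █ · ·
    · · █ █ █ █ · ·
    · · · · █ █ · ·
    · · · · · · · ·
T3:
  2·area = 20
  edge (0, 6)→(0, 4): d=(0,-2) top-left  bias=+0
  edge (0, 4)→(10, 12): d=(10,8) right/bottom  bias=-1
  edge (10, 12)→(0, 6): d=(-10,-6) top-left  bias=+0
    (0,2)@(1, 5): e=[2,2,16] → █
    (1,2)@(3, 5): e=[6,-14,28] → ·
    (0,3)@(1, 7): e=[2,22,-4] → ·
    (1,3)@(3, 7): e=[6,6,8] → █
    (2,3)@(5, 7): e=[10,-10,20] → ·
    (1,4)@(3, 9): e=[6,26,-12] → ·
    (2,4)@(5, 9): e=[10,10,0] → █  [on edge]
    (3,4)@(7, 9): e=[14,-6,12] → ·
    (2,5)@(5, 11): e=[10,30,-20] → ·
    (7,7)@(15, 15): e=[30,-10,0] → ·  [on edge]
  covered (3 px):
    · · · · · · · ·
    · · · · · · · ·
    █ · · · · · · ·
    · █ · · · · · ·
    · · █ · · · · ·
    · · · · · · · ·
    · · · · · · · ·
    · · · · · · · ·

Answer: [10,0,10]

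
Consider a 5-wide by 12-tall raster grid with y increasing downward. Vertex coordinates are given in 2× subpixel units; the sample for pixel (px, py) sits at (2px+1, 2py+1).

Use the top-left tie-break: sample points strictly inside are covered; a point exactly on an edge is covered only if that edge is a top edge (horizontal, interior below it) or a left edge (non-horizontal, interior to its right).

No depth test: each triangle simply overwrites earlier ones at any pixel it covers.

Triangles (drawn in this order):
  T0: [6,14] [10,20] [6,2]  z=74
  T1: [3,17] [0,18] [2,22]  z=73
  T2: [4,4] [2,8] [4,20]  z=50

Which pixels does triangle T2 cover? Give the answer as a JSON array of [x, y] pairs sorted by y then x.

T0:
  2·area = 48  (B↔C swapped to make it positive)
  edge (6, 14)→(6, 2): d=(0,-12) top-left  bias=+0
  edge (6, 2)→(10, 20): d=(4,18) right/bottom  bias=-1
  edge (10, 20)→(6, 14): d=(-4,-6) top-left  bias=+0
    (3,3)@(7, 7): e=[12,2,34] → X
    (4,3)@(9, 7): e=[36,-34,46] → .
    (3,4)@(7, 9): e=[12,10,26] → X
    (4,4)@(9, 9): e=[36,-26,38] → .
    (3,5)@(7, 11): e=[12,18,18] → X
    (4,5)@(9, 11): e=[36,-18,30] → .
    (3,6)@(7, 13): e=[12,26,10] → X
    (4,6)@(9, 13): e=[36,-10,22] → .
    (3,7)@(7, 15): e=[12,34,2] → X
    (4,7)@(9, 15): e=[36,-2,14] → .
    (3,8)@(7, 17): e=[12,42,-6] → .
    (4,8)@(9, 17): e=[36,6,6] → X
  covered (6 px):
    . . . . .
    . . . . .
    . . . . .
    . . . X .
    . . . X .
    . . . X .
    . . . X .
    . . . X .
    . . . . X
    . . . . .
    . . . . .
    . . . . .
T1:
  2·area = 14  (B↔C swapped to make it positive)
  edge (3, 17)→(2, 22): d=(-1,5) right/bottom  bias=-1
  edge (2, 22)→(0, 18): d=(-2,-4) top-left  bias=+0
  edge (0, 18)→(3, 17): d=(3,-1) top-left  bias=+0
    (2,3)@(5, 7): e=[0,42,-28] → .  [on edge]
    (4,7)@(9, 15): e=[-28,42,0] → .  [on edge]
    (1,8)@(3, 17): e=[0,14,0] → .  [on edge]
    (0,9)@(1, 19): e=[8,2,4] → X
    (1,9)@(3, 19): e=[-2,10,6] → .
    (0,10)@(1, 21): e=[6,-2,10] → .
  covered (1 px):
    . . . . .
    . . . . .
    . . . . .
    . . . . .
    . . . . .
    . . . . .
    . . . . .
    . . . . .
    . . . . .
    X . . . .
    . . . . .
    . . . . .
T2:
  2·area = 32  (B↔C swapped to make it positive)
  edge (4, 4)→(4, 20): d=(0,16) right/bottom  bias=-1
  edge (4, 20)→(2, 8): d=(-2,-12) top-left  bias=+0
  edge (2, 8)→(4, 4): d=(2,-4) top-left  bias=+0
    (1,3)@(3, 7): e=[16,14,2] → X
    (2,3)@(5, 7): e=[-16,38,10] → .
    (1,4)@(3, 9): e=[16,10,6] → X
    (2,4)@(5, 9): e=[-16,34,14] → .
    (1,5)@(3, 11): e=[16,6,10] → X
    (2,5)@(5, 11): e=[-16,30,18] → .
    (1,6)@(3, 13): e=[16,2,14] → X
    (2,6)@(5, 13): e=[-16,26,22] → .
    (1,7)@(3, 15): e=[16,-2,18] → .
  covered (4 px):
    . . . . .
    . . . . .
    . . . . .
    . X . . .
    . X . . .
    . X . . .
    . X . . .
    . . . . .
    . . . . .
    . . . . .
    . . . . .
    . . . . .

Answer: [[1,3],[1,4],[1,5],[1,6]]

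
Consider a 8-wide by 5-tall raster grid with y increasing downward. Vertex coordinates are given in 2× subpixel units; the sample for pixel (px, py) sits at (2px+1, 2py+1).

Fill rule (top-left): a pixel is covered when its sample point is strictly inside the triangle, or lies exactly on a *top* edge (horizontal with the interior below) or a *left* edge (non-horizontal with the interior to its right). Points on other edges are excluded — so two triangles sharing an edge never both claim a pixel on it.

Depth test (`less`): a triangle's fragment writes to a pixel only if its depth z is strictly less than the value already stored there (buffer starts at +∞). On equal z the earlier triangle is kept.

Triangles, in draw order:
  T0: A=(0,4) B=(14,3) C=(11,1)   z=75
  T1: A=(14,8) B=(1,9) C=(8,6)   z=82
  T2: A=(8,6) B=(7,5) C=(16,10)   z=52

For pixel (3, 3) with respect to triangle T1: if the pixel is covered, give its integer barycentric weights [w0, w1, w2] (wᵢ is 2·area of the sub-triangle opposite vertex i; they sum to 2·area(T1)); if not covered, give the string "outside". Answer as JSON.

T0:
  2·area = 31  (B↔C swapped to make it positive)
  edge (0, 4)→(11, 1): d=(11,-3) top-left  bias=+0
  edge (11, 1)→(14, 3): d=(3,2) right/bottom  bias=-1
  edge (14, 3)→(0, 4): d=(-14,1) right/bottom  bias=-1
    (5,0)@(11, 1): e=[0,0,31] → .  [on edge]
    (2,1)@(5, 3): e=[4,18,9] → X
    (3,1)@(7, 3): e=[10,14,7] → X
    (4,1)@(9, 3): e=[16,10,5] → X
    (5,1)@(11, 3): e=[22,6,3] → X
    (6,1)@(13, 3): e=[28,2,1] → X
    (7,1)@(15, 3): e=[34,-2,-1] → .
    (2,2)@(5, 5): e=[26,24,-19] → .
    (3,2)@(7, 5): e=[32,20,-21] → .
    (4,2)@(9, 5): e=[38,16,-23] → .
    (5,2)@(11, 5): e=[44,12,-25] → .
    (6,2)@(13, 5): e=[50,8,-27] → .
  covered (5 px):
    . . . . . . . .
    . . X X X X X .
    . . . . . . . .
    . . . . . . . .
    . . . . . . . .
T1:
  2·area = 32
  edge (14, 8)→(1, 9): d=(-13,1) right/bottom  bias=-1
  edge (1, 9)→(8, 6): d=(7,-3) top-left  bias=+0
  edge (8, 6)→(14, 8): d=(6,2) right/bottom  bias=-1
    (7,1)@(15, 3): e=[64,0,-32] → .  [on edge]
    (2,2)@(5, 5): e=[48,-16,0] → .  [on edge]
    (3,3)@(7, 7): e=[20,4,8] → X
    (4,3)@(9, 7): e=[18,10,4] → X
    (5,3)@(11, 7): e=[16,16,0] → .  [on edge]
    (0,4)@(1, 9): e=[0,0,32] → .  [on edge]
    (3,4)@(7, 9): e=[-6,18,20] → .
    (4,4)@(9, 9): e=[-8,24,16] → .
  covered (2 px):
    . . . . . . . .
    . . . . . . . .
    . . . . . . . .
    . . . X X . . .
    . . . . . . . .
T2:
  2·area = 4
  edge (8, 6)→(7, 5): d=(-1,-1) top-left  bias=+0
  edge (7, 5)→(16, 10): d=(9,5) right/bottom  bias=-1
  edge (16, 10)→(8, 6): d=(-8,-4) top-left  bias=+0
    (1,0)@(3, 1): e=[0,-16,20] → .  [on edge]
    (2,1)@(5, 3): e=[0,-8,12] → .  [on edge]
    (3,2)@(7, 5): e=[0,0,4] → .  [on edge]
    (4,3)@(9, 7): e=[0,8,-4] → .  [on edge]
    (5,4)@(11, 9): e=[0,16,-12] → .  [on edge]
  covered (0 px):
    . . . . . . . .
    . . . . . . . .
    . . . . . . . .
    . . . . . . . .
    . . . . . . . .

Answer: [4,8,20]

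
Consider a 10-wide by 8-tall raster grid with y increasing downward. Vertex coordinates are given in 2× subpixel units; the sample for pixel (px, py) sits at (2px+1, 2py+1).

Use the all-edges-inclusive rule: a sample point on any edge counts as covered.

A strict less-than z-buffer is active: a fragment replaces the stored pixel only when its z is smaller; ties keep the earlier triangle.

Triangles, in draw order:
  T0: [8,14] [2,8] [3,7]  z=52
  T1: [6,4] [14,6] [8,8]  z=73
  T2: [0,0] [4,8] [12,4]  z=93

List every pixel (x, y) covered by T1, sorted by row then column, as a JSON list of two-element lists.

T0:
  2·area = 12
  edge (8, 14)→(2, 8): d=(-6,-6) inclusive
  edge (2, 8)→(3, 7): d=(1,-1) inclusive
  edge (3, 7)→(8, 14): d=(5,7) inclusive
    (4,0)@(9, 1): e=[84,0,-72] → ·  [on edge]
    (3,1)@(7, 3): e=[60,0,-48] → ·  [on edge]
    (2,2)@(5, 5): e=[36,0,-24] → ·  [on edge]
    (0,3)@(1, 7): e=[0,-2,14] → ·  [on edge]
    (1,3)@(3, 7): e=[12,0,0] → #  [on edge]
    (2,3)@(5, 7): e=[24,2,-14] → ·
    (0,4)@(1, 9): e=[-12,0,24] → ·  [on edge]
    (1,4)@(3, 9): e=[0,2,10] → #  [on edge]
    (2,4)@(5, 9): e=[12,4,-4] → ·
    (1,5)@(3, 11): e=[-12,4,20] → ·
    (2,5)@(5, 11): e=[0,6,6] → #  [on edge]
    (3,5)@(7, 11): e=[12,8,-8] → ·
    (3,6)@(7, 13): e=[0,10,2] → #  [on edge]
    (4,7)@(9, 15): e=[0,14,-2] → ·  [on edge]
  covered (4 px):
    · · · · · · · · · ·
    · · · · · · · · · ·
    · · · · · · · · · ·
    · # · · · · · · · ·
    · # · · · · · · · ·
    · · # · · · · · · ·
    · · · # · · · · · ·
    · · · · · · · · · ·
T1:
  2·area = 28
  edge (6, 4)→(14, 6): d=(8,2) inclusive
  edge (14, 6)→(8, 8): d=(-6,2) inclusive
  edge (8, 8)→(6, 4): d=(-2,-4) inclusive
    (3,2)@(7, 5): e=[6,20,2] → #
    (4,2)@(9, 5): e=[2,16,10] → #
    (5,2)@(11, 5): e=[-2,12,18] → ·
    (8,2)@(17, 5): e=[-14,0,42] → ·  [on edge]
    (3,3)@(7, 7): e=[22,8,-2] → ·
    (4,3)@(9, 7): e=[18,4,6] → #
    (5,3)@(11, 7): e=[14,0,14] → #  [on edge]
    (6,3)@(13, 7): e=[10,-4,22] → ·
    (2,4)@(5, 9): e=[42,0,-14] → ·  [on edge]
    (4,4)@(9, 9): e=[34,-8,2] → ·
    (5,4)@(11, 9): e=[30,-12,10] → ·
  covered (4 px):
    · · · · · · · · · ·
    · · · · · · · · · ·
    · · · # # · · · · ·
    · · · · # # · · · ·
    · · · · · · · · · ·
    · · · · · · · · · ·
    · · · · · · · · · ·
    · · · · · · · · · ·
T2:
  2·area = 80  (B↔C swapped to make it positive)
  edge (0, 0)→(12, 4): d=(12,4) inclusive
  edge (12, 4)→(4, 8): d=(-8,4) inclusive
  edge (4, 8)→(0, 0): d=(-4,-8) inclusive
    (0,0)@(1, 1): e=[8,68,4] → #
    (1,0)@(3, 1): e=[0,60,20] → #  [on edge]
    (2,0)@(5, 1): e=[-8,52,36] → ·
    (0,1)@(1, 3): e=[32,52,-4] → ·
    (1,1)@(3, 3): e=[24,44,12] → #
    (2,1)@(5, 3): e=[16,36,28] → #
    (3,1)@(7, 3): e=[8,28,44] → #
    (4,1)@(9, 3): e=[0,20,60] → #  [on edge]
    (5,1)@(11, 3): e=[-8,12,76] → ·
    (1,2)@(3, 5): e=[48,28,4] → #
    (5,2)@(11, 5): e=[16,-4,68] → ·
    (7,2)@(15, 5): e=[0,-20,100] → ·  [on edge]
  covered (11 px):
    # # · · · · · · · ·
    · # # # # · · · · ·
    · # # # # · · · · ·
    · · # · · · · · · ·
    · · · · · · · · · ·
    · · · · · · · · · ·
    · · · · · · · · · ·
    · · · · · · · · · ·

Result: [[3,2],[4,2],[4,3],[5,3]]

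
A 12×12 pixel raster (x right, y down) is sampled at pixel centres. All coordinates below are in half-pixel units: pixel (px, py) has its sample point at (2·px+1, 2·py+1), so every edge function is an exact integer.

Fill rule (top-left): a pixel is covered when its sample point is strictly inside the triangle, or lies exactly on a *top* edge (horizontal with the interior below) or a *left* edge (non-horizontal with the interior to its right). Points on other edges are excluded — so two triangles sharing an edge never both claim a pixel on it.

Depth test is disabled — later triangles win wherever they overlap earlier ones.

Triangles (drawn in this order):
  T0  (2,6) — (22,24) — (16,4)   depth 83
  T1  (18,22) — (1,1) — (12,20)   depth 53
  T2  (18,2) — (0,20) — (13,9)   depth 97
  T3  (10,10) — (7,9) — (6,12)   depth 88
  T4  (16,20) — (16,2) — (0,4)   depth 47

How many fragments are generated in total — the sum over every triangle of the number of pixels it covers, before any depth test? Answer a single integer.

T0:
  2·area = 292  (B↔C swapped to make it positive)
  edge (2, 6)→(16, 4): d=(14,-2) top-left  bias=+0
  edge (16, 4)→(22, 24): d=(6,20) right/bottom  bias=-1
  edge (22, 24)→(2, 6): d=(-20,-18) top-left  bias=+0
    (11,1)@(23, 3): e=[0,-146,438] → .  [on edge]
    (4,2)@(9, 5): e=[0,146,146] → X  [on edge]
    (5,2)@(11, 5): e=[4,106,182] → X
    (6,2)@(13, 5): e=[8,66,218] → X
    (7,2)@(15, 5): e=[12,26,254] → X
    (8,2)@(17, 5): e=[16,-14,290] → .
    (2,3)@(5, 7): e=[20,238,34] → X
    (3,3)@(7, 7): e=[24,198,70] → X
    (8,3)@(17, 7): e=[44,-2,250] → .
    (2,4)@(5, 9): e=[48,250,-6] → .
    (3,4)@(7, 9): e=[52,210,30] → X
    (8,4)@(17, 9): e=[72,10,210] → X
  covered (37 px):
    . . . . . . . . . . . .
    . . . . . . . . . . . .
    . . . . X X X X . . . .
    . . X X X X X X . . . .
    . . . X X X X X X . . .
    . . . . X X X X X . . .
    . . . . . X X X X . . .
    . . . . . . X X X X . .
    . . . . . . . X X X . .
    . . . . . . . . X X . .
    . . . . . . . . . X X .
    . . . . . . . . . . X .
T1:
  2·area = 92  (B↔C swapped to make it positive)
  edge (18, 22)→(12, 20): d=(-6,-2) top-left  bias=+0
  edge (12, 20)→(1, 1): d=(-11,-19) top-left  bias=+0
  edge (1, 1)→(18, 22): d=(17,21) right/bottom  bias=-1
    (0,0)@(1, 1): e=[92,0,0] → .  [on edge]
    (2,3)@(5, 7): e=[64,10,18] → X
    (3,3)@(7, 7): e=[68,48,-24] → .
    (2,4)@(5, 9): e=[52,-12,52] → .
    (3,4)@(7, 9): e=[56,26,10] → X
    (4,4)@(9, 9): e=[60,64,-32] → .
    (3,5)@(7, 11): e=[44,4,44] → X
    (4,5)@(9, 11): e=[48,42,2] → X
    (5,5)@(11, 11): e=[52,80,-40] → .
    (3,6)@(7, 13): e=[32,-18,78] → .
    (4,6)@(9, 13): e=[36,20,36] → X
    (5,6)@(11, 13): e=[40,58,-6] → .
    (1,8)@(3, 17): e=[0,-138,230] → .  [on edge]
    (4,9)@(9, 19): e=[0,-46,138] → .  [on edge]
    (7,10)@(15, 21): e=[0,46,46] → X  [on edge]
    (10,11)@(21, 23): e=[0,138,-46] → .  [on edge]
  covered (12 px):
    . . . . . . . . . . . .
    . . . . . . . . . . . .
    . . . . . . . . . . . .
    . . X . . . . . . . . .
    . . . X . . . . . . . .
    . . . X X . . . . . . .
    . . . . X . . . . . . .
    . . . . . X . . . . . .
    . . . . . X X . . . . .
    . . . . . . X X . . . .
    . . . . . . . X X . . .
    . . . . . . . . . . . .
T2:
  2·area = 36  (B↔C swapped to make it positive)
  edge (18, 2)→(13, 9): d=(-5,7) right/bottom  bias=-1
  edge (13, 9)→(0, 20): d=(-13,11) right/bottom  bias=-1
  edge (0, 20)→(18, 2): d=(18,-18) top-left  bias=+0
    (9,0)@(19, 1): e=[-2,38,0] → .  [on edge]
    (8,1)@(17, 3): e=[2,34,0] → X  [on edge]
    (9,1)@(19, 3): e=[-12,12,36] → .
    (7,2)@(15, 5): e=[6,30,0] → X  [on edge]
    (8,2)@(17, 5): e=[-8,8,36] → .
    (6,3)@(13, 7): e=[10,26,0] → X  [on edge]
    (7,3)@(15, 7): e=[-4,4,36] → .
    (5,4)@(11, 9): e=[14,22,0] → X  [on edge]
    (6,4)@(13, 9): e=[0,0,36] → .  [on edge]
    (4,5)@(9, 11): e=[18,18,0] → X  [on edge]
    (5,5)@(11, 11): e=[4,-4,36] → .
    (3,6)@(7, 13): e=[22,14,0] → X  [on edge]
    (2,7)@(5, 15): e=[26,10,0] → X  [on edge]
    (1,8)@(3, 17): e=[30,6,0] → X  [on edge]
    (0,9)@(1, 19): e=[34,2,0] → X  [on edge]
    (1,11)@(3, 23): e=[0,-72,108] → .  [on edge]
  covered (9 px):
    . . . . . . . . . . . .
    . . . . . . . . X . . .
    . . . . . . . X . . . .
    . . . . . . X . . . . .
    . . . . . X . . . . . .
    . . . . X . . . . . . .
    . . . X . . . . . . . .
    . . X . . . . . . . . .
    . X . . . . . . . . . .
    X . . . . . . . . . . .
    . . . . . . . . . . . .
    . . . . . . . . . . . .
T3:
  2·area = 10  (B↔C swapped to make it positive)
  edge (10, 10)→(6, 12): d=(-4,2) right/bottom  bias=-1
  edge (6, 12)→(7, 9): d=(1,-3) top-left  bias=+0
  edge (7, 9)→(10, 10): d=(3,1) right/bottom  bias=-1
    (4,1)@(9, 3): e=[30,0,-20] → .  [on edge]
    (0,3)@(1, 7): e=[30,-20,0] → .  [on edge]
    (3,4)@(7, 9): e=[10,0,0] → .  [on edge]
    (3,5)@(7, 11): e=[2,2,6] → X
    (4,5)@(9, 11): e=[-2,8,4] → .
    (6,5)@(13, 11): e=[-10,20,0] → .  [on edge]
    (3,6)@(7, 13): e=[-6,4,12] → .
    (9,6)@(19, 13): e=[-30,40,0] → .  [on edge]
    (2,7)@(5, 15): e=[-10,0,20] → .  [on edge]
    (1,10)@(3, 21): e=[-30,0,40] → .  [on edge]
  covered (1 px):
    . . . . . . . . . . . .
    . . . . . . . . . . . .
    . . . . . . . . . . . .
    . . . . . . . . . . . .
    . . . . . . . . . . . .
    . . . X . . . . . . . .
    . . . . . . . . . . . .
    . . . . . . . . . . . .
    . . . . . . . . . . . .
    . . . . . . . . . . . .
    . . . . . . . . . . . .
    . . . . . . . . . . . .
T4:
  2·area = 288  (B↔C swapped to make it positive)
  edge (16, 20)→(0, 4): d=(-16,-16) top-left  bias=+0
  edge (0, 4)→(16, 2): d=(16,-2) top-left  bias=+0
  edge (16, 2)→(16, 20): d=(0,18) right/bottom  bias=-1
    (4,1)@(9, 3): e=[160,2,126] → X
    (5,1)@(11, 3): e=[192,6,90] → X
    (6,1)@(13, 3): e=[224,10,54] → X
    (7,1)@(15, 3): e=[256,14,18] → X
    (8,1)@(17, 3): e=[288,18,-18] → .
    (0,2)@(1, 5): e=[0,18,270] → X  [on edge]
    (1,2)@(3, 5): e=[32,22,234] → X
    (2,2)@(5, 5): e=[64,26,198] → X
    (3,2)@(7, 5): e=[96,30,162] → X
    (8,2)@(17, 5): e=[256,50,-18] → .
    (0,3)@(1, 7): e=[-32,50,270] → .
    (1,3)@(3, 7): e=[0,54,234] → X  [on edge]
    (2,4)@(5, 9): e=[0,90,198] → X  [on edge]
    (3,5)@(7, 11): e=[0,126,162] → X  [on edge]
    (4,6)@(9, 13): e=[0,162,126] → X  [on edge]
    (5,7)@(11, 15): e=[0,198,90] → X  [on edge]
    (6,8)@(13, 17): e=[0,234,54] → X  [on edge]
    (7,9)@(15, 19): e=[0,270,18] → X  [on edge]
    (8,10)@(17, 21): e=[0,306,-18] → .  [on edge]
    (9,11)@(19, 23): e=[0,342,-54] → .  [on edge]
  covered (40 px):
    . . . . . . . . . . . .
    . . . . X X X X . . . .
    X X X X X X X X . . . .
    . X X X X X X X . . . .
    . . X X X X X X . . . .
    . . . X X X X X . . . .
    . . . . X X X X . . . .
    . . . . . X X X . . . .
    . . . . . . X X . . . .
    . . . . . . . X . . . .
    . . . . . . . . . . . .
    . . . . . . . . . . . .

Answer: 99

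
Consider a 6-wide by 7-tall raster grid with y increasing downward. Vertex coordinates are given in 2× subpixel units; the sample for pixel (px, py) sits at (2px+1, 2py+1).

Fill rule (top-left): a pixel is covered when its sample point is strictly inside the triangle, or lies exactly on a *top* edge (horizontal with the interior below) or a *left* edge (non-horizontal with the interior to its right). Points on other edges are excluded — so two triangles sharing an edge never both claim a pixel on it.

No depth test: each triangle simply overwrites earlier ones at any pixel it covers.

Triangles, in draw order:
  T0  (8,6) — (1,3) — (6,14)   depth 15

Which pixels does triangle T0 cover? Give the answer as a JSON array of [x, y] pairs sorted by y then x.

T0:
  2·area = 62  (B↔C swapped to make it positive)
  edge (8, 6)→(6, 14): d=(-2,8) right/bottom  bias=-1
  edge (6, 14)→(1, 3): d=(-5,-11) top-left  bias=+0
  edge (1, 3)→(8, 6): d=(7,3) right/bottom  bias=-1
    (0,1)@(1, 3): e=[62,0,0] → ·  [on edge]
    (1,2)@(3, 5): e=[42,12,8] → #
    (2,2)@(5, 5): e=[26,34,2] → #
    (3,2)@(7, 5): e=[10,56,-4] → ·
    (1,3)@(3, 7): e=[38,2,22] → #
    (3,3)@(7, 7): e=[6,46,10] → #
    (4,3)@(9, 7): e=[-10,68,4] → ·
    (1,4)@(3, 9): e=[34,-8,36] → ·
    (2,4)@(5, 9): e=[18,14,30] → #
    (4,4)@(9, 9): e=[-14,58,18] → ·
    (2,5)@(5, 11): e=[14,4,44] → #
    (3,5)@(7, 11): e=[-2,26,38] → ·
  covered (8 px):
    · · · · · ·
    · · · · · ·
    · # # · · ·
    · # # # · ·
    · · # # · ·
    · · # · · ·
    · · · · · ·

Result: [[1,2],[2,2],[1,3],[2,3],[3,3],[2,4],[3,4],[2,5]]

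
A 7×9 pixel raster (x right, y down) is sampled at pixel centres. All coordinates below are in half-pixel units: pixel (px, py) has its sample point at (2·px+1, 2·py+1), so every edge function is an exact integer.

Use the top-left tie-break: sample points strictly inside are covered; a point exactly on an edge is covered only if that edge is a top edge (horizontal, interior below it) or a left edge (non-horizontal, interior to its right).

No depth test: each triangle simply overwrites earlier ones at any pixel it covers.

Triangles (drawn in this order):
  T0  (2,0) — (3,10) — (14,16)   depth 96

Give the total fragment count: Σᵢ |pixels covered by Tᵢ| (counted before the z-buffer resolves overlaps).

T0:
  2·area = 104  (B↔C swapped to make it positive)
  edge (2, 0)→(14, 16): d=(12,16) right/bottom  bias=-1
  edge (14, 16)→(3, 10): d=(-11,-6) top-left  bias=+0
  edge (3, 10)→(2, 0): d=(-1,-10) top-left  bias=+0
    (1,1)@(3, 3): e=[20,77,7] → #
    (2,1)@(5, 3): e=[-12,89,27] → ·
    (1,2)@(3, 5): e=[44,55,5] → #
    (2,2)@(5, 5): e=[12,67,25] → #
    (3,2)@(7, 5): e=[-20,79,45] → ·
    (1,3)@(3, 7): e=[68,33,3] → #
    (3,3)@(7, 7): e=[4,57,43] → #
    (4,3)@(9, 7): e=[-28,69,63] → ·
    (1,4)@(3, 9): e=[92,11,1] → #
    (4,4)@(9, 9): e=[-4,47,61] → ·
    (1,5)@(3, 11): e=[116,-11,-1] → ·
    (2,5)@(5, 11): e=[84,1,19] → #
  covered (15 px):
    · · · · · · ·
    · # · · · · ·
    · # # · · · ·
    · # # # · · ·
    · # # # · · ·
    · · # # # · ·
    · · · · # # ·
    · · · · · · #
    · · · · · · ·

Result: 15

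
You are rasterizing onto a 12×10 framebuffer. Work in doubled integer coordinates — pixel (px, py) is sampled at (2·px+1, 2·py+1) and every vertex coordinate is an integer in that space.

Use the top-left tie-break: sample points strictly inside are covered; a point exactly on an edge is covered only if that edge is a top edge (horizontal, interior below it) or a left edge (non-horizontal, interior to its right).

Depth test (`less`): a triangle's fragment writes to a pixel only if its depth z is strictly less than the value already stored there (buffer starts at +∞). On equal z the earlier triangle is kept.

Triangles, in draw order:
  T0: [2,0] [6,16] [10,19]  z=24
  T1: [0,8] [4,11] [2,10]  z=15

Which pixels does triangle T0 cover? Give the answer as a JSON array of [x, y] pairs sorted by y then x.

T0:
  2·area = 52  (B↔C swapped to make it positive)
  edge (2, 0)→(10, 19): d=(8,19) right/bottom  bias=-1
  edge (10, 19)→(6, 16): d=(-4,-3) top-left  bias=+0
  edge (6, 16)→(2, 0): d=(-4,-16) top-left  bias=+0
    (1,1)@(3, 3): e=[5,43,4] → X
    (2,1)@(5, 3): e=[-33,49,36] → .
    (1,2)@(3, 5): e=[21,35,-4] → .
    (2,4)@(5, 9): e=[15,25,12] → X
    (3,4)@(7, 9): e=[-23,31,44] → .
    (2,5)@(5, 11): e=[31,17,4] → X
    (3,5)@(7, 11): e=[-7,23,36] → .
    (2,6)@(5, 13): e=[47,9,-4] → .
    (3,6)@(7, 13): e=[9,15,28] → X
    (4,6)@(9, 13): e=[-29,21,60] → .
    (3,7)@(7, 15): e=[25,7,20] → X
    (4,7)@(9, 15): e=[-13,13,52] → .
  covered (6 px):
    . . . . . . . . . . . .
    . X . . . . . . . . . .
    . . . . . . . . . . . .
    . . . . . . . . . . . .
    . . X . . . . . . . . .
    . . X . . . . . . . . .
    . . . X . . . . . . . .
    . . . X . . . . . . . .
    . . . . X . . . . . . .
    . . . . . . . . . . . .
T1:
  2·area = 2
  edge (0, 8)→(4, 11): d=(4,3) right/bottom  bias=-1
  edge (4, 11)→(2, 10): d=(-2,-1) top-left  bias=+0
  edge (2, 10)→(0, 8): d=(-2,-2) top-left  bias=+0
    (0,4)@(1, 9): e=[1,1,0] → X  [on edge]
    (1,4)@(3, 9): e=[-5,3,4] → .
    (0,5)@(1, 11): e=[9,-3,-4] → .
    (1,5)@(3, 11): e=[3,-1,0] → .  [on edge]
    (2,6)@(5, 13): e=[5,-3,0] → .  [on edge]
    (3,7)@(7, 15): e=[7,-5,0] → .  [on edge]
    (4,8)@(9, 17): e=[9,-7,0] → .  [on edge]
    (5,9)@(11, 19): e=[11,-9,0] → .  [on edge]
  covered (1 px):
    . . . . . . . . . . . .
    . . . . . . . . . . . .
    . . . . . . . . . . . .
    . . . . . . . . . . . .
    X . . . . . . . . . . .
    . . . . . . . . . . . .
    . . . . . . . . . . . .
    . . . . . . . . . . . .
    . . . . . . . . . . . .
    . . . . . . . . . . . .

Result: [[1,1],[2,4],[2,5],[3,6],[3,7],[4,8]]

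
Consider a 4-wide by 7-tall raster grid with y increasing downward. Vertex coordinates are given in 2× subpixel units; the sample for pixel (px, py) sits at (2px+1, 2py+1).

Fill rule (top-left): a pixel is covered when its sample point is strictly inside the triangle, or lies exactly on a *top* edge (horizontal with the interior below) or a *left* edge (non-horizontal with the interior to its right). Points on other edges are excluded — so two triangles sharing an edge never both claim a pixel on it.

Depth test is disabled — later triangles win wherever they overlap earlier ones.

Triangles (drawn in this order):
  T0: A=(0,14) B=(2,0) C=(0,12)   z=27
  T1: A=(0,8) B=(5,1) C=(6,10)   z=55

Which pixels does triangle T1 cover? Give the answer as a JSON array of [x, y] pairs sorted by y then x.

T0:
  2·area = 4  (B↔C swapped to make it positive)
  edge (0, 14)→(0, 12): d=(0,-2) top-left  bias=+0
  edge (0, 12)→(2, 0): d=(2,-12) top-left  bias=+0
  edge (2, 0)→(0, 14): d=(-2,14) right/bottom  bias=-1
    (0,3)@(1, 7): e=[2,2,0] → ·  [on edge]
  covered (0 px):
    · · · ·
    · · · ·
    · · · ·
    · · · ·
    · · · ·
    · · · ·
    · · · ·
T1:
  2·area = 52
  edge (0, 8)→(5, 1): d=(5,-7) top-left  bias=+0
  edge (5, 1)→(6, 10): d=(1,9) right/bottom  bias=-1
  edge (6, 10)→(0, 8): d=(-6,-2) top-left  bias=+0
    (2,0)@(5, 1): e=[0,0,52] → ·  [on edge]
    (2,1)@(5, 3): e=[10,2,40] → #
    (3,1)@(7, 3): e=[24,-16,44] → ·
    (1,2)@(3, 5): e=[6,22,24] → #
    (3,2)@(7, 5): e=[34,-14,32] → ·
    (0,3)@(1, 7): e=[2,42,8] → #
    (3,3)@(7, 7): e=[44,-12,20] → ·
    (0,4)@(1, 9): e=[12,44,-4] → ·
    (1,4)@(3, 9): e=[26,26,0] → #  [on edge]
    (3,4)@(7, 9): e=[54,-10,8] → ·
    (1,5)@(3, 11): e=[36,28,-12] → ·
    (2,5)@(5, 11): e=[50,10,-8] → ·
  covered (8 px):
    · · · ·
    · · # ·
    · # # ·
    # # # ·
    · # # ·
    · · · ·
    · · · ·

Result: [[2,1],[1,2],[2,2],[0,3],[1,3],[2,3],[1,4],[2,4]]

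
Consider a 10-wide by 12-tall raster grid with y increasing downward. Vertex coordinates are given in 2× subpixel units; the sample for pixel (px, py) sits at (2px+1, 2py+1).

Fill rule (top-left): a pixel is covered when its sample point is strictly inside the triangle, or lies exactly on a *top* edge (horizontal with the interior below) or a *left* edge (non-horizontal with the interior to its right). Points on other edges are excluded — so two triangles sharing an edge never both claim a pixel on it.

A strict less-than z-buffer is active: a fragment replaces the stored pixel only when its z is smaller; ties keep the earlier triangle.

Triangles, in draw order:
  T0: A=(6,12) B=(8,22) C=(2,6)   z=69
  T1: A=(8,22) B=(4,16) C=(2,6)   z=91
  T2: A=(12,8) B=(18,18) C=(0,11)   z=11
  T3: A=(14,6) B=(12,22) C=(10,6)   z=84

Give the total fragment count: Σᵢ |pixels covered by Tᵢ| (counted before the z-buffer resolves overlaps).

T0:
  2·area = 28
  edge (6, 12)→(8, 22): d=(2,10) right/bottom  bias=-1
  edge (8, 22)→(2, 6): d=(-6,-16) top-left  bias=+0
  edge (2, 6)→(6, 12): d=(4,6) right/bottom  bias=-1
    (2,3)@(5, 7): e=[0,42,-14] → ·  [on edge]
    (2,5)@(5, 11): e=[8,18,2] → █
    (3,5)@(7, 11): e=[-12,50,-10] → ·
    (2,6)@(5, 13): e=[12,6,10] → █
    (3,6)@(7, 13): e=[-8,38,-2] → ·
    (2,7)@(5, 15): e=[16,-6,18] → ·
    (3,8)@(7, 17): e=[0,14,14] → ·  [on edge]
    (3,9)@(7, 19): e=[4,2,22] → █
    (4,9)@(9, 19): e=[-16,34,10] → ·
    (3,10)@(7, 21): e=[8,-10,30] → ·
  covered (3 px):
    · · · · · · · · · ·
    · · · · · · · · · ·
    · · · · · · · · · ·
    · · · · · · · · · ·
    · · · · · · · · · ·
    · · █ · · · · · · ·
    · · █ · · · · · · ·
    · · · · · · · · · ·
    · · · · · · · · · ·
    · · · █ · · · · · ·
    · · · · · · · · · ·
    · · · · · · · · · ·
T1:
  2·area = 28
  edge (8, 22)→(4, 16): d=(-4,-6) top-left  bias=+0
  edge (4, 16)→(2, 6): d=(-2,-10) top-left  bias=+0
  edge (2, 6)→(8, 22): d=(6,16) right/bottom  bias=-1
    (0,0)@(1, 1): e=[42,0,-14] → ·  [on edge]
    (1,4)@(3, 9): e=[22,4,2] → █
    (2,4)@(5, 9): e=[34,24,-30] → ·
    (1,5)@(3, 11): e=[14,0,14] → █  [on edge]
    (2,5)@(5, 11): e=[26,20,-18] → ·
    (1,6)@(3, 13): e=[6,-4,26] → ·
    (2,7)@(5, 15): e=[10,12,6] → █
    (3,7)@(7, 15): e=[22,32,-26] → ·
    (2,8)@(5, 17): e=[2,8,18] → █
    (3,8)@(7, 17): e=[14,28,-14] → ·
    (2,9)@(5, 19): e=[-6,4,30] → ·
    (2,10)@(5, 21): e=[-14,0,42] → ·  [on edge]
  covered (4 px):
    · · · · · · · · · ·
    · · · · · · · · · ·
    · · · · · · · · · ·
    · · · · · · · · · ·
    · █ · · · · · · · ·
    · █ · · · · · · · ·
    · · · · · · · · · ·
    · · █ · · · · · · ·
    · · █ · · · · · · ·
    · · · · · · · · · ·
    · · · · · · · · · ·
    · · · · · · · · · ·
T2:
  2·area = 138
  edge (12, 8)→(18, 18): d=(6,10) right/bottom  bias=-1
  edge (18, 18)→(0, 11): d=(-18,-7) top-left  bias=+0
  edge (0, 11)→(12, 8): d=(12,-3) top-left  bias=+0
    (4,1)@(9, 3): e=[0,207,-69] → ·  [on edge]
    (4,4)@(9, 9): e=[36,99,3] → █
    (5,4)@(11, 9): e=[16,113,9] → █
    (6,4)@(13, 9): e=[-4,127,15] → ·
    (0,5)@(1, 11): e=[128,7,3] → █
    (1,5)@(3, 11): e=[108,21,9] → █
    (2,5)@(5, 11): e=[88,35,15] → █
    (3,5)@(7, 11): e=[68,49,21] → █
    (6,5)@(13, 11): e=[8,91,39] → █
    (7,5)@(15, 11): e=[-12,105,45] → ·
    (0,6)@(1, 13): e=[140,-29,27] → ·
    (1,6)@(3, 13): e=[120,-15,33] → ·
    (7,6)@(15, 13): e=[0,69,69] → ·  [on edge]
  covered (17 px):
    · · · · · · · · · ·
    · · · · · · · · · ·
    · · · · · · · · · ·
    · · · · · · · · · ·
    · · · · █ █ · · · ·
    █ █ █ █ █ █ █ · · ·
    · · · █ █ █ █ · · ·
    · · · · · █ █ █ · ·
    · · · · · · · · █ ·
    · · · · · · · · · ·
    · · · · · · · · · ·
    · · · · · · · · · ·
T3:
  2·area = 64
  edge (14, 6)→(12, 22): d=(-2,16) right/bottom  bias=-1
  edge (12, 22)→(10, 6): d=(-2,-16) top-left  bias=+0
  edge (10, 6)→(14, 6): d=(4,0) top-left  bias=+0
    (5,3)@(11, 7): e=[46,14,4] → █
    (6,3)@(13, 7): e=[14,46,4] → █
    (7,3)@(15, 7): e=[-18,78,4] → ·
    (5,4)@(11, 9): e=[42,10,12] → █
    (7,4)@(15, 9): e=[-22,74,12] → ·
    (5,5)@(11, 11): e=[38,6,20] → █
    (7,5)@(15, 11): e=[-26,70,20] → ·
    (5,6)@(11, 13): e=[34,2,28] → █
    (7,6)@(15, 13): e=[-30,66,28] → ·
    (5,7)@(11, 15): e=[30,-2,36] → ·
    (6,7)@(13, 15): e=[-2,30,36] → ·
  covered (8 px):
    · · · · · · · · · ·
    · · · · · · · · · ·
    · · · · · · · · · ·
    · · · · · █ █ · · ·
    · · · · · █ █ · · ·
    · · · · · █ █ · · ·
    · · · · · █ █ · · ·
    · · · · · · · · · ·
    · · · · · · · · · ·
    · · · · · · · · · ·
    · · · · · · · · · ·
    · · · · · · · · · ·

Result: 32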